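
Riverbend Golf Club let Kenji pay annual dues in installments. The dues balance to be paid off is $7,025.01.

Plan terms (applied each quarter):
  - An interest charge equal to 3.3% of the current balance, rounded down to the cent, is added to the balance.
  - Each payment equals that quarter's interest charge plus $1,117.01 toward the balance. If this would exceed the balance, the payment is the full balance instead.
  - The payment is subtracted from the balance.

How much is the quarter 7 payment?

$333.60

# | Opening | Interest | Payment | End bal
1 | $7,025.01 | $231.82 | $1,348.83 | $5,908.00
2 | $5,908.00 | $194.96 | $1,311.97 | $4,790.99
3 | $4,790.99 | $158.10 | $1,275.11 | $3,673.98
4 | $3,673.98 | $121.24 | $1,238.25 | $2,556.97
5 | $2,556.97 | $84.38 | $1,201.39 | $1,439.96
6 | $1,439.96 | $47.51 | $1,164.52 | $322.95
7 | $322.95 | $10.65 | $333.60 | $0.00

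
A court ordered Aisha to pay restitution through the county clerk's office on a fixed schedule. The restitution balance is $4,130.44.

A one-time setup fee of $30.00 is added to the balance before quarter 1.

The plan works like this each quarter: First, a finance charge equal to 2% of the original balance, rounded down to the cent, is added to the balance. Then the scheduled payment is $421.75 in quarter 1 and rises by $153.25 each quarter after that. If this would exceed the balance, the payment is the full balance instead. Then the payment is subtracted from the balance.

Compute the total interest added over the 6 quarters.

$495.60

# | Opening | Interest | Payment | End bal
1 | $4,160.44 | $82.60 | $421.75 | $3,821.29
2 | $3,821.29 | $82.60 | $575.00 | $3,328.89
3 | $3,328.89 | $82.60 | $728.25 | $2,683.24
4 | $2,683.24 | $82.60 | $881.50 | $1,884.34
5 | $1,884.34 | $82.60 | $1,034.75 | $932.19
6 | $932.19 | $82.60 | $1,014.79 | $0.00
Total interest: $82.60 + $82.60 + $82.60 + $82.60 + $82.60 + $82.60 = $495.60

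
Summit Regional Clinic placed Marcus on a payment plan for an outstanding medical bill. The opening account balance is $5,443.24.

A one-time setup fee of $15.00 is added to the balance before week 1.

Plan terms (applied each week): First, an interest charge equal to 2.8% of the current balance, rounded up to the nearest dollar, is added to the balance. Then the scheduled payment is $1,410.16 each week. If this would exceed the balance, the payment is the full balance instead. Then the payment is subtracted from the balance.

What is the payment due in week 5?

Week 1: $5,458.24 +$153.00 interest = $5,611.24; pay $1,410.16 → $4,201.08
Week 2: $4,201.08 +$118.00 interest = $4,319.08; pay $1,410.16 → $2,908.92
Week 3: $2,908.92 +$82.00 interest = $2,990.92; pay $1,410.16 → $1,580.76
Week 4: $1,580.76 +$45.00 interest = $1,625.76; pay $1,410.16 → $215.60
Week 5: $215.60 +$7.00 interest = $222.60; pay $222.60 → $0.00

$222.60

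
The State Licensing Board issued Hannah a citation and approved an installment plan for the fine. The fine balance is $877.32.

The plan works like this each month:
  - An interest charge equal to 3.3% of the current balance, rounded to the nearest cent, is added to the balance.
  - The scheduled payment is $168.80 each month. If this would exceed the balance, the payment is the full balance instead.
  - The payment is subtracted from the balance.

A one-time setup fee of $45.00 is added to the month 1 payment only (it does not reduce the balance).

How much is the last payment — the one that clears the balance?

$134.68

# | Opening | Interest | Payment | Fee | End bal
1 | $877.32 | $28.95 | $168.80 | $45.00 | $737.47
2 | $737.47 | $24.34 | $168.80 | — | $593.01
3 | $593.01 | $19.57 | $168.80 | — | $443.78
4 | $443.78 | $14.64 | $168.80 | — | $289.62
5 | $289.62 | $9.56 | $168.80 | — | $130.38
6 | $130.38 | $4.30 | $134.68 | — | $0.00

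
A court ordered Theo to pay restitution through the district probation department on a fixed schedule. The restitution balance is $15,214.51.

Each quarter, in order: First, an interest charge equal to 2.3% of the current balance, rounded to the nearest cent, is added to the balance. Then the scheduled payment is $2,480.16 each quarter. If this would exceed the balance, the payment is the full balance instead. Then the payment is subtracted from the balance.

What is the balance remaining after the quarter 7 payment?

$0.00

Quarter 1: $15,214.51 +$349.93 interest = $15,564.44; pay $2,480.16 → $13,084.28
Quarter 2: $13,084.28 +$300.94 interest = $13,385.22; pay $2,480.16 → $10,905.06
Quarter 3: $10,905.06 +$250.82 interest = $11,155.88; pay $2,480.16 → $8,675.72
Quarter 4: $8,675.72 +$199.54 interest = $8,875.26; pay $2,480.16 → $6,395.10
Quarter 5: $6,395.10 +$147.09 interest = $6,542.19; pay $2,480.16 → $4,062.03
Quarter 6: $4,062.03 +$93.43 interest = $4,155.46; pay $2,480.16 → $1,675.30
Quarter 7: $1,675.30 +$38.53 interest = $1,713.83; pay $1,713.83 → $0.00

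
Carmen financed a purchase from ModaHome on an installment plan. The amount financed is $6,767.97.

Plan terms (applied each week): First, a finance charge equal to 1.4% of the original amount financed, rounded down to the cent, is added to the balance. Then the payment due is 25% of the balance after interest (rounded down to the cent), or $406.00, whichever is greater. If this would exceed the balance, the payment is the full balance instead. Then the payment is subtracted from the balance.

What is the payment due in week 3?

$1,006.52

# | Opening | Interest | Payment | End bal
1 | $6,767.97 | $94.75 | $1,715.68 | $5,147.04
2 | $5,147.04 | $94.75 | $1,310.44 | $3,931.35
3 | $3,931.35 | $94.75 | $1,006.52 | $3,019.58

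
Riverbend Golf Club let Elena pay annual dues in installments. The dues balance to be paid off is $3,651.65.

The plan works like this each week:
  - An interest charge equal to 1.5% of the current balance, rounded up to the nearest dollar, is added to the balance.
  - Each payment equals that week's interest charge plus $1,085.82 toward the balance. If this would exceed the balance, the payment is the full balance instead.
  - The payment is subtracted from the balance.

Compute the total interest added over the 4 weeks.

$123.00

Week 1: $3,651.65 +$55.00 interest = $3,706.65; pay $1,140.82 → $2,565.83
Week 2: $2,565.83 +$39.00 interest = $2,604.83; pay $1,124.82 → $1,480.01
Week 3: $1,480.01 +$23.00 interest = $1,503.01; pay $1,108.82 → $394.19
Week 4: $394.19 +$6.00 interest = $400.19; pay $400.19 → $0.00
Total interest: $55.00 + $39.00 + $23.00 + $6.00 = $123.00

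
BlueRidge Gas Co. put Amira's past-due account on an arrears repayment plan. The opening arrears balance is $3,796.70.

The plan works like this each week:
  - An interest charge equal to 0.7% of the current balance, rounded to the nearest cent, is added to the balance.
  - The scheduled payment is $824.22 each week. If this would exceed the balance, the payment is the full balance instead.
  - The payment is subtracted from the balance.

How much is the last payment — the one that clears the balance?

# | Opening | Interest | Payment | End bal
1 | $3,796.70 | $26.58 | $824.22 | $2,999.06
2 | $2,999.06 | $20.99 | $824.22 | $2,195.83
3 | $2,195.83 | $15.37 | $824.22 | $1,386.98
4 | $1,386.98 | $9.71 | $824.22 | $572.47
5 | $572.47 | $4.01 | $576.48 | $0.00

$576.48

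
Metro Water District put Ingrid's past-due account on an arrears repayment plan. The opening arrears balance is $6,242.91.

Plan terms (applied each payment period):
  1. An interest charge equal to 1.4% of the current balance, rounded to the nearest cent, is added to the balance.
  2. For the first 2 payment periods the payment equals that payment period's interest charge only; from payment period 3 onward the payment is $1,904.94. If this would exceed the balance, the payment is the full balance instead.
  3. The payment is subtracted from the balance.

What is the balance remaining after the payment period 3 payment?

# | Opening | Interest | Payment | End bal
1 | $6,242.91 | $87.40 | $87.40 | $6,242.91
2 | $6,242.91 | $87.40 | $87.40 | $6,242.91
3 | $6,242.91 | $87.40 | $1,904.94 | $4,425.37

$4,425.37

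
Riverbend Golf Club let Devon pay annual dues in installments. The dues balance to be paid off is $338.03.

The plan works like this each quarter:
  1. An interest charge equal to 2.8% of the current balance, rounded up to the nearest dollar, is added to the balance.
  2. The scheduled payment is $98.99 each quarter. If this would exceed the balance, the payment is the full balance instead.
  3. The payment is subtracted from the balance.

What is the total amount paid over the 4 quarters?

# | Opening | Interest | Payment | End bal
1 | $338.03 | $10.00 | $98.99 | $249.04
2 | $249.04 | $7.00 | $98.99 | $157.05
3 | $157.05 | $5.00 | $98.99 | $63.06
4 | $63.06 | $2.00 | $65.06 | $0.00
Total paid: $362.03

$362.03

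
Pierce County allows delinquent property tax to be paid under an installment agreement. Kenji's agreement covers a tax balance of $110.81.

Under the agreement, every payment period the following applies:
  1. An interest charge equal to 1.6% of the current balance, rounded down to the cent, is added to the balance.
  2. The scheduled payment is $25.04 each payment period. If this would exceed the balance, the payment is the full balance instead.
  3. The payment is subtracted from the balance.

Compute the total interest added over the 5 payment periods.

Payment period 1: $110.81 +$1.77 interest = $112.58; pay $25.04 → $87.54
Payment period 2: $87.54 +$1.40 interest = $88.94; pay $25.04 → $63.90
Payment period 3: $63.90 +$1.02 interest = $64.92; pay $25.04 → $39.88
Payment period 4: $39.88 +$0.63 interest = $40.51; pay $25.04 → $15.47
Payment period 5: $15.47 +$0.24 interest = $15.71; pay $15.71 → $0.00
Total interest: $1.77 + $1.40 + $1.02 + $0.63 + $0.24 = $5.06

$5.06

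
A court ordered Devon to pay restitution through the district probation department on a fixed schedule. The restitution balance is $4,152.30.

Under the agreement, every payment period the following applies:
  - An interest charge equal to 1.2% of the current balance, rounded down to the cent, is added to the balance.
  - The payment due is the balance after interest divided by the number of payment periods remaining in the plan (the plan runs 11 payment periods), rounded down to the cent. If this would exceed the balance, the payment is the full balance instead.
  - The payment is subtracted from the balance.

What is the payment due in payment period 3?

$391.23

Payment period 1: opening $4,152.30; interest $49.82 → $4,202.12; payment $382.01; balance $3,820.11
Payment period 2: opening $3,820.11; interest $45.84 → $3,865.95; payment $386.59; balance $3,479.36
Payment period 3: opening $3,479.36; interest $41.75 → $3,521.11; payment $391.23; balance $3,129.88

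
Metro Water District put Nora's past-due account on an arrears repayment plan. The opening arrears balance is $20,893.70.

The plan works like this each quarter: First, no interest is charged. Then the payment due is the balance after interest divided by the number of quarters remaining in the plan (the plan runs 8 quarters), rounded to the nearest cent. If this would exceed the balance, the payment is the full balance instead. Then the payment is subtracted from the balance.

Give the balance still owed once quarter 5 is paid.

Quarter 1: opening $20,893.70; payment $2,611.71; balance $18,281.99
Quarter 2: opening $18,281.99; payment $2,611.71; balance $15,670.28
Quarter 3: opening $15,670.28; payment $2,611.71; balance $13,058.57
Quarter 4: opening $13,058.57; payment $2,611.71; balance $10,446.86
Quarter 5: opening $10,446.86; payment $2,611.72; balance $7,835.14

$7,835.14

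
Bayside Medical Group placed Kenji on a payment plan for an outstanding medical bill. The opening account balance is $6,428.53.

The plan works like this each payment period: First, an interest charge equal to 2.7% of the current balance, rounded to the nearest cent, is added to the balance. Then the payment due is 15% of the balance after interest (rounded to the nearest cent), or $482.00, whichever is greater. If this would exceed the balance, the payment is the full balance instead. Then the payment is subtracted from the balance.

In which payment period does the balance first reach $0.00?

Payment period 1: opening $6,428.53; interest $173.57 → $6,602.10; payment $990.32; balance $5,611.78
Payment period 2: opening $5,611.78; interest $151.52 → $5,763.30; payment $864.50; balance $4,898.80
Payment period 3: opening $4,898.80; interest $132.27 → $5,031.07; payment $754.66; balance $4,276.41
Payment period 4: opening $4,276.41; interest $115.46 → $4,391.87; payment $658.78; balance $3,733.09
Payment period 5: opening $3,733.09; interest $100.79 → $3,833.88; payment $575.08; balance $3,258.80
Payment period 6: opening $3,258.80; interest $87.99 → $3,346.79; payment $502.02; balance $2,844.77
Payment period 7: opening $2,844.77; interest $76.81 → $2,921.58; payment $482.00; balance $2,439.58
Payment period 8: opening $2,439.58; interest $65.87 → $2,505.45; payment $482.00; balance $2,023.45
Payment period 9: opening $2,023.45; interest $54.63 → $2,078.08; payment $482.00; balance $1,596.08
Payment period 10: opening $1,596.08; interest $43.09 → $1,639.17; payment $482.00; balance $1,157.17
Payment period 11: opening $1,157.17; interest $31.24 → $1,188.41; payment $482.00; balance $706.41
Payment period 12: opening $706.41; interest $19.07 → $725.48; payment $482.00; balance $243.48
Payment period 13: opening $243.48; interest $6.57 → $250.05; payment $250.05; balance $0.00
Balance reaches $0.00 in payment period 13.

13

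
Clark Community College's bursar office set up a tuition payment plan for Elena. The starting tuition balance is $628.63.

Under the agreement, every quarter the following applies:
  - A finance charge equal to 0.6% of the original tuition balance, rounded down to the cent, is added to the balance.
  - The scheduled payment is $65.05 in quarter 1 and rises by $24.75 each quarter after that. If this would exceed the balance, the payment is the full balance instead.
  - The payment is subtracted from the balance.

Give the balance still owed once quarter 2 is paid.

$481.32

Quarter 1: opening $628.63; interest $3.77 → $632.40; payment $65.05; balance $567.35
Quarter 2: opening $567.35; interest $3.77 → $571.12; payment $89.80; balance $481.32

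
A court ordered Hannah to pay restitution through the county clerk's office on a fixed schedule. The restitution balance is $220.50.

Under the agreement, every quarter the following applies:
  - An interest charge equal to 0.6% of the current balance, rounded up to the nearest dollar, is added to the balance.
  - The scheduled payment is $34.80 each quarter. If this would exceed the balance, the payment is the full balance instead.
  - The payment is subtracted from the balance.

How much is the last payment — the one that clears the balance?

$20.70

# | Opening | Interest | Payment | End bal
1 | $220.50 | $2.00 | $34.80 | $187.70
2 | $187.70 | $2.00 | $34.80 | $154.90
3 | $154.90 | $1.00 | $34.80 | $121.10
4 | $121.10 | $1.00 | $34.80 | $87.30
5 | $87.30 | $1.00 | $34.80 | $53.50
6 | $53.50 | $1.00 | $34.80 | $19.70
7 | $19.70 | $1.00 | $20.70 | $0.00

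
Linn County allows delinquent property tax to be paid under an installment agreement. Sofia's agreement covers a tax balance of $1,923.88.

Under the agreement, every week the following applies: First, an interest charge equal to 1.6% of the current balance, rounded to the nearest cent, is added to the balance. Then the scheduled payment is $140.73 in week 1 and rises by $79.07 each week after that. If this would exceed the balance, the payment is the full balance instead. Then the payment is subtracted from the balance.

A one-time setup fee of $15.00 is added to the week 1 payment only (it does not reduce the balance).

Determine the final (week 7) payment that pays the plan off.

$25.97

Week 1: $1,923.88 +$30.78 interest = $1,954.66; pay $140.73 (+ $15.00 fee) → $1,813.93
Week 2: $1,813.93 +$29.02 interest = $1,842.95; pay $219.80 → $1,623.15
Week 3: $1,623.15 +$25.97 interest = $1,649.12; pay $298.87 → $1,350.25
Week 4: $1,350.25 +$21.60 interest = $1,371.85; pay $377.94 → $993.91
Week 5: $993.91 +$15.90 interest = $1,009.81; pay $457.01 → $552.80
Week 6: $552.80 +$8.84 interest = $561.64; pay $536.08 → $25.56
Week 7: $25.56 +$0.41 interest = $25.97; pay $25.97 → $0.00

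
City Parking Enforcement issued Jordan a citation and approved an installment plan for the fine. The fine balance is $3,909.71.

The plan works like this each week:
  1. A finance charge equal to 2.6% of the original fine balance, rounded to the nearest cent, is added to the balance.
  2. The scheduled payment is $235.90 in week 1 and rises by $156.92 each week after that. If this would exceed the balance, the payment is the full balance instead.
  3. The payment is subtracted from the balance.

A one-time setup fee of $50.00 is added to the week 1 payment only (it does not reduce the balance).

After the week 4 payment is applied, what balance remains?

Week 1: opening $3,909.71; interest $101.65 → $4,011.36; payment $235.90 (+ $50.00 fee); balance $3,775.46
Week 2: opening $3,775.46; interest $101.65 → $3,877.11; payment $392.82; balance $3,484.29
Week 3: opening $3,484.29; interest $101.65 → $3,585.94; payment $549.74; balance $3,036.20
Week 4: opening $3,036.20; interest $101.65 → $3,137.85; payment $706.66; balance $2,431.19

$2,431.19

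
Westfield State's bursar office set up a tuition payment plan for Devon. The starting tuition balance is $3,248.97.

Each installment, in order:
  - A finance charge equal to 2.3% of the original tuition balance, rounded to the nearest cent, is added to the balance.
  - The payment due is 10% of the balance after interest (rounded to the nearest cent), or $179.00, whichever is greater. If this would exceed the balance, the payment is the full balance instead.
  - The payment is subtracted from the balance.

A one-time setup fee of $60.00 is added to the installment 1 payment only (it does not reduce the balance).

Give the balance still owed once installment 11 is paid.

$1,462.17

Installment 1: opening $3,248.97; interest $74.73 → $3,323.70; payment $332.37 (+ $60.00 fee); balance $2,991.33
Installment 2: opening $2,991.33; interest $74.73 → $3,066.06; payment $306.61; balance $2,759.45
Installment 3: opening $2,759.45; interest $74.73 → $2,834.18; payment $283.42; balance $2,550.76
Installment 4: opening $2,550.76; interest $74.73 → $2,625.49; payment $262.55; balance $2,362.94
Installment 5: opening $2,362.94; interest $74.73 → $2,437.67; payment $243.77; balance $2,193.90
Installment 6: opening $2,193.90; interest $74.73 → $2,268.63; payment $226.86; balance $2,041.77
Installment 7: opening $2,041.77; interest $74.73 → $2,116.50; payment $211.65; balance $1,904.85
Installment 8: opening $1,904.85; interest $74.73 → $1,979.58; payment $197.96; balance $1,781.62
Installment 9: opening $1,781.62; interest $74.73 → $1,856.35; payment $185.64; balance $1,670.71
Installment 10: opening $1,670.71; interest $74.73 → $1,745.44; payment $179.00; balance $1,566.44
Installment 11: opening $1,566.44; interest $74.73 → $1,641.17; payment $179.00; balance $1,462.17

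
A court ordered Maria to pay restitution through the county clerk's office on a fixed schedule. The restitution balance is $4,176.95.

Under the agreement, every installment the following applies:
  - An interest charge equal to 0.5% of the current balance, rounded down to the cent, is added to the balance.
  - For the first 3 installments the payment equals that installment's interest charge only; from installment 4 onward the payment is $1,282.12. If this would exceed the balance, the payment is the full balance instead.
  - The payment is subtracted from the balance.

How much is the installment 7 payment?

$376.15

Installment 1: $4,176.95 +$20.88 interest = $4,197.83; pay $20.88 → $4,176.95
Installment 2: $4,176.95 +$20.88 interest = $4,197.83; pay $20.88 → $4,176.95
Installment 3: $4,176.95 +$20.88 interest = $4,197.83; pay $20.88 → $4,176.95
Installment 4: $4,176.95 +$20.88 interest = $4,197.83; pay $1,282.12 → $2,915.71
Installment 5: $2,915.71 +$14.57 interest = $2,930.28; pay $1,282.12 → $1,648.16
Installment 6: $1,648.16 +$8.24 interest = $1,656.40; pay $1,282.12 → $374.28
Installment 7: $374.28 +$1.87 interest = $376.15; pay $376.15 → $0.00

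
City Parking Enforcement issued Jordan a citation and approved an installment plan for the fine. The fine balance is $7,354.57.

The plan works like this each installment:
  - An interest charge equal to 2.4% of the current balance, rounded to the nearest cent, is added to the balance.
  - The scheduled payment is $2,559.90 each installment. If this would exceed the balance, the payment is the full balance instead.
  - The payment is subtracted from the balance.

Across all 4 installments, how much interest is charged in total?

$357.30

# | Opening | Interest | Payment | End bal
1 | $7,354.57 | $176.51 | $2,559.90 | $4,971.18
2 | $4,971.18 | $119.31 | $2,559.90 | $2,530.59
3 | $2,530.59 | $60.73 | $2,559.90 | $31.42
4 | $31.42 | $0.75 | $32.17 | $0.00
Total interest: $176.51 + $119.31 + $60.73 + $0.75 = $357.30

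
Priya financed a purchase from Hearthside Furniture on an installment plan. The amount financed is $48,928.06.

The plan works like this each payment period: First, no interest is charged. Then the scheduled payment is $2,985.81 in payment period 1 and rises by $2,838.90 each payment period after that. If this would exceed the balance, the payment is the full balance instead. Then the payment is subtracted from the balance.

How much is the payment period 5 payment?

Payment period 1: opening $48,928.06; payment $2,985.81; balance $45,942.25
Payment period 2: opening $45,942.25; payment $5,824.71; balance $40,117.54
Payment period 3: opening $40,117.54; payment $8,663.61; balance $31,453.93
Payment period 4: opening $31,453.93; payment $11,502.51; balance $19,951.42
Payment period 5: opening $19,951.42; payment $14,341.41; balance $5,610.01

$14,341.41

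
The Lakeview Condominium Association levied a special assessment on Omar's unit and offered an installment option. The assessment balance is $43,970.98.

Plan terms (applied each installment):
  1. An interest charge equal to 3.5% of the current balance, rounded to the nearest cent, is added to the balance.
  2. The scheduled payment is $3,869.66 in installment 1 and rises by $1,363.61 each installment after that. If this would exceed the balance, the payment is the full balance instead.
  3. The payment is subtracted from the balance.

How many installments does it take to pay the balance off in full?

7

Installment 1: opening $43,970.98; interest $1,538.98 → $45,509.96; payment $3,869.66; balance $41,640.30
Installment 2: opening $41,640.30; interest $1,457.41 → $43,097.71; payment $5,233.27; balance $37,864.44
Installment 3: opening $37,864.44; interest $1,325.26 → $39,189.70; payment $6,596.88; balance $32,592.82
Installment 4: opening $32,592.82; interest $1,140.75 → $33,733.57; payment $7,960.49; balance $25,773.08
Installment 5: opening $25,773.08; interest $902.06 → $26,675.14; payment $9,324.10; balance $17,351.04
Installment 6: opening $17,351.04; interest $607.29 → $17,958.33; payment $10,687.71; balance $7,270.62
Installment 7: opening $7,270.62; interest $254.47 → $7,525.09; payment $7,525.09; balance $0.00
Balance reaches $0.00 in installment 7.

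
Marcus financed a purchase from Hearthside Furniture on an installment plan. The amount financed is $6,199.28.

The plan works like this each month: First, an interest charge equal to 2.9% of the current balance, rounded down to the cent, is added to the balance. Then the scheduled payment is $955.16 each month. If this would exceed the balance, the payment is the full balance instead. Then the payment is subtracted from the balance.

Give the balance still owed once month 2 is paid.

$4,626.02

Month 1: $6,199.28 +$179.77 interest = $6,379.05; pay $955.16 → $5,423.89
Month 2: $5,423.89 +$157.29 interest = $5,581.18; pay $955.16 → $4,626.02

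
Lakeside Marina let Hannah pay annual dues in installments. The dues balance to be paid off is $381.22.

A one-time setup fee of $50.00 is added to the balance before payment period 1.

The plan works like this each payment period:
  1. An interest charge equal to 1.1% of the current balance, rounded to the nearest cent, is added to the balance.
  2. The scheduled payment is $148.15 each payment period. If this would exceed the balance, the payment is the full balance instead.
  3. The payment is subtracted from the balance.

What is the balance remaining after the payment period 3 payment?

$0.00

Payment period 1: $431.22 +$4.74 interest = $435.96; pay $148.15 → $287.81
Payment period 2: $287.81 +$3.17 interest = $290.98; pay $148.15 → $142.83
Payment period 3: $142.83 +$1.57 interest = $144.40; pay $144.40 → $0.00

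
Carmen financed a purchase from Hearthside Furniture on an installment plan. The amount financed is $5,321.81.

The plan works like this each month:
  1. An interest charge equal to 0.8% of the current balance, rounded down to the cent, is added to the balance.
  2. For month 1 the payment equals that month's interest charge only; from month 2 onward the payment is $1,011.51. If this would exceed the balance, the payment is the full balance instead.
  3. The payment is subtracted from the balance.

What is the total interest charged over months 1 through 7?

$180.47

Month 1: opening $5,321.81; interest $42.57 → $5,364.38; payment $42.57; balance $5,321.81
Month 2: opening $5,321.81; interest $42.57 → $5,364.38; payment $1,011.51; balance $4,352.87
Month 3: opening $4,352.87; interest $34.82 → $4,387.69; payment $1,011.51; balance $3,376.18
Month 4: opening $3,376.18; interest $27.00 → $3,403.18; payment $1,011.51; balance $2,391.67
Month 5: opening $2,391.67; interest $19.13 → $2,410.80; payment $1,011.51; balance $1,399.29
Month 6: opening $1,399.29; interest $11.19 → $1,410.48; payment $1,011.51; balance $398.97
Month 7: opening $398.97; interest $3.19 → $402.16; payment $402.16; balance $0.00
Total interest: $42.57 + $42.57 + $34.82 + $27.00 + $19.13 + $11.19 + $3.19 = $180.47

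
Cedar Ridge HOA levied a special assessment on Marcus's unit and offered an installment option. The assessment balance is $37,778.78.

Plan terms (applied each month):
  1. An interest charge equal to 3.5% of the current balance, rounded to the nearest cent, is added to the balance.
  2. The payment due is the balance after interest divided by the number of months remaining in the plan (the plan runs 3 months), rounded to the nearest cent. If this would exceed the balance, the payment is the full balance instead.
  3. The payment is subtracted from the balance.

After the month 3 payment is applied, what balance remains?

$0.00

Month 1: $37,778.78 +$1,322.26 interest = $39,101.04; pay $13,033.68 → $26,067.36
Month 2: $26,067.36 +$912.36 interest = $26,979.72; pay $13,489.86 → $13,489.86
Month 3: $13,489.86 +$472.15 interest = $13,962.01; pay $13,962.01 → $0.00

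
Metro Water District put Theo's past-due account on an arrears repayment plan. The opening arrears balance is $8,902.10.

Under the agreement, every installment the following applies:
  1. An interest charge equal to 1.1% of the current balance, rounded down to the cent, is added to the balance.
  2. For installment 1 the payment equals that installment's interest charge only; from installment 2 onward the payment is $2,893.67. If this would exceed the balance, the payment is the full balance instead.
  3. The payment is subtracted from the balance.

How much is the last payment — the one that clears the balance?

$426.88

# | Opening | Interest | Payment | End bal
1 | $8,902.10 | $97.92 | $97.92 | $8,902.10
2 | $8,902.10 | $97.92 | $2,893.67 | $6,106.35
3 | $6,106.35 | $67.16 | $2,893.67 | $3,279.84
4 | $3,279.84 | $36.07 | $2,893.67 | $422.24
5 | $422.24 | $4.64 | $426.88 | $0.00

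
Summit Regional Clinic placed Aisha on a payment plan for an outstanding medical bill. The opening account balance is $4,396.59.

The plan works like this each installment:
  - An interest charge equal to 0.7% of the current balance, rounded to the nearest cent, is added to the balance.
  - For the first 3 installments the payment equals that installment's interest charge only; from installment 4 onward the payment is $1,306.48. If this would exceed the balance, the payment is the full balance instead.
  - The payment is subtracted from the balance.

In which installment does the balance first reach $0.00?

Installment 1: $4,396.59 +$30.78 interest = $4,427.37; pay $30.78 → $4,396.59
Installment 2: $4,396.59 +$30.78 interest = $4,427.37; pay $30.78 → $4,396.59
Installment 3: $4,396.59 +$30.78 interest = $4,427.37; pay $30.78 → $4,396.59
Installment 4: $4,396.59 +$30.78 interest = $4,427.37; pay $1,306.48 → $3,120.89
Installment 5: $3,120.89 +$21.85 interest = $3,142.74; pay $1,306.48 → $1,836.26
Installment 6: $1,836.26 +$12.85 interest = $1,849.11; pay $1,306.48 → $542.63
Installment 7: $542.63 +$3.80 interest = $546.43; pay $546.43 → $0.00
Balance reaches $0.00 in installment 7.

7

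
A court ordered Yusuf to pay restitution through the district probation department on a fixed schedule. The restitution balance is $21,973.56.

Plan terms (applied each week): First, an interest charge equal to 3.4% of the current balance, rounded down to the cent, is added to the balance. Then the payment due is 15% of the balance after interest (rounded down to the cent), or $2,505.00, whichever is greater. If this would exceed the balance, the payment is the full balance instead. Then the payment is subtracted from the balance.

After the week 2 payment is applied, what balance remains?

$16,973.82

Week 1: opening $21,973.56; interest $747.10 → $22,720.66; payment $3,408.09; balance $19,312.57
Week 2: opening $19,312.57; interest $656.62 → $19,969.19; payment $2,995.37; balance $16,973.82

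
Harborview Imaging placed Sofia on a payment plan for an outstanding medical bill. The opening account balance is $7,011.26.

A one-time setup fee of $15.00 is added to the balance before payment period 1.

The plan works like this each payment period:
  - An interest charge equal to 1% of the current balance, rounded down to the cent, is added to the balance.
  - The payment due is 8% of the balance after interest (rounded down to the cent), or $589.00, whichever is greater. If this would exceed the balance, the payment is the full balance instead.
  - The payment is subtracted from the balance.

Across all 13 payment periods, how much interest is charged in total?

Payment period 1: $7,026.26 +$70.26 interest = $7,096.52; pay $589.00 → $6,507.52
Payment period 2: $6,507.52 +$65.07 interest = $6,572.59; pay $589.00 → $5,983.59
Payment period 3: $5,983.59 +$59.83 interest = $6,043.42; pay $589.00 → $5,454.42
Payment period 4: $5,454.42 +$54.54 interest = $5,508.96; pay $589.00 → $4,919.96
Payment period 5: $4,919.96 +$49.19 interest = $4,969.15; pay $589.00 → $4,380.15
Payment period 6: $4,380.15 +$43.80 interest = $4,423.95; pay $589.00 → $3,834.95
Payment period 7: $3,834.95 +$38.34 interest = $3,873.29; pay $589.00 → $3,284.29
Payment period 8: $3,284.29 +$32.84 interest = $3,317.13; pay $589.00 → $2,728.13
Payment period 9: $2,728.13 +$27.28 interest = $2,755.41; pay $589.00 → $2,166.41
Payment period 10: $2,166.41 +$21.66 interest = $2,188.07; pay $589.00 → $1,599.07
Payment period 11: $1,599.07 +$15.99 interest = $1,615.06; pay $589.00 → $1,026.06
Payment period 12: $1,026.06 +$10.26 interest = $1,036.32; pay $589.00 → $447.32
Payment period 13: $447.32 +$4.47 interest = $451.79; pay $451.79 → $0.00
Total interest: $70.26 + $65.07 + $59.83 + $54.54 + $49.19 + $43.80 + $38.34 + $32.84 + $27.28 + $21.66 + $15.99 + $10.26 + $4.47 = $493.53

$493.53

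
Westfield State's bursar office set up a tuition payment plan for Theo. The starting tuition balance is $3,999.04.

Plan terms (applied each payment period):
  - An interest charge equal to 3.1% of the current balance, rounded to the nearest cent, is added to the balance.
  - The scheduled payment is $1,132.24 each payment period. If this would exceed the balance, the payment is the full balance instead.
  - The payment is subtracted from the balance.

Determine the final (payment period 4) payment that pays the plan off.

$906.75

Payment period 1: opening $3,999.04; interest $123.97 → $4,123.01; payment $1,132.24; balance $2,990.77
Payment period 2: opening $2,990.77; interest $92.71 → $3,083.48; payment $1,132.24; balance $1,951.24
Payment period 3: opening $1,951.24; interest $60.49 → $2,011.73; payment $1,132.24; balance $879.49
Payment period 4: opening $879.49; interest $27.26 → $906.75; payment $906.75; balance $0.00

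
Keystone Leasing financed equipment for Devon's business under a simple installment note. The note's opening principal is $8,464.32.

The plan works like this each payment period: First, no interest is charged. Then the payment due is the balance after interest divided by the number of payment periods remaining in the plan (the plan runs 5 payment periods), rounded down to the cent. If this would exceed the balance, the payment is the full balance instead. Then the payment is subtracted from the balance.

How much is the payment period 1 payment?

Payment period 1: opening $8,464.32; payment $1,692.86; balance $6,771.46

$1,692.86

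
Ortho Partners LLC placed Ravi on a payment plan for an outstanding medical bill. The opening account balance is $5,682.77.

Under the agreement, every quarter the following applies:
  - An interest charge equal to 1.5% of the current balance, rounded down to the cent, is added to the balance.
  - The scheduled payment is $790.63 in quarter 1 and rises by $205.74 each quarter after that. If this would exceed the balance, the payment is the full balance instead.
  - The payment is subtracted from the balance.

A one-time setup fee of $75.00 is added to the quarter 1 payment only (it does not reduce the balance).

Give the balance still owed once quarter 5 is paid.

Quarter 1: $5,682.77 +$85.24 interest = $5,768.01; pay $790.63 (+ $75.00 fee) → $4,977.38
Quarter 2: $4,977.38 +$74.66 interest = $5,052.04; pay $996.37 → $4,055.67
Quarter 3: $4,055.67 +$60.83 interest = $4,116.50; pay $1,202.11 → $2,914.39
Quarter 4: $2,914.39 +$43.71 interest = $2,958.10; pay $1,407.85 → $1,550.25
Quarter 5: $1,550.25 +$23.25 interest = $1,573.50; pay $1,573.50 → $0.00

$0.00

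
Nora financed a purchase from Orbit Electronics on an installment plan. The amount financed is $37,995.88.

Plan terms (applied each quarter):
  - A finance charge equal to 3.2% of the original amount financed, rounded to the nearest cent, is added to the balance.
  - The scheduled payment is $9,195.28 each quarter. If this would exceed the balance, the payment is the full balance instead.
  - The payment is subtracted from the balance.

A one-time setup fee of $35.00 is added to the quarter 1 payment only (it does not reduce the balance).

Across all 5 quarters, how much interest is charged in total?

$6,079.35

Quarter 1: $37,995.88 +$1,215.87 interest = $39,211.75; pay $9,195.28 (+ $35.00 fee) → $30,016.47
Quarter 2: $30,016.47 +$1,215.87 interest = $31,232.34; pay $9,195.28 → $22,037.06
Quarter 3: $22,037.06 +$1,215.87 interest = $23,252.93; pay $9,195.28 → $14,057.65
Quarter 4: $14,057.65 +$1,215.87 interest = $15,273.52; pay $9,195.28 → $6,078.24
Quarter 5: $6,078.24 +$1,215.87 interest = $7,294.11; pay $7,294.11 → $0.00
Total interest: $1,215.87 + $1,215.87 + $1,215.87 + $1,215.87 + $1,215.87 = $6,079.35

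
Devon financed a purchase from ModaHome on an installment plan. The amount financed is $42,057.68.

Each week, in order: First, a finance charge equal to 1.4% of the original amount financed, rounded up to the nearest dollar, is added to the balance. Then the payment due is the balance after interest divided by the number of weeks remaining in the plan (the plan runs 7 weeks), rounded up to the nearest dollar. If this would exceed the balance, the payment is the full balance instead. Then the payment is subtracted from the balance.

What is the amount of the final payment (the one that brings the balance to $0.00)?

Week 1: opening $42,057.68; interest $589.00 → $42,646.68; payment $6,093.00; balance $36,553.68
Week 2: opening $36,553.68; interest $589.00 → $37,142.68; payment $6,191.00; balance $30,951.68
Week 3: opening $30,951.68; interest $589.00 → $31,540.68; payment $6,309.00; balance $25,231.68
Week 4: opening $25,231.68; interest $589.00 → $25,820.68; payment $6,456.00; balance $19,364.68
Week 5: opening $19,364.68; interest $589.00 → $19,953.68; payment $6,652.00; balance $13,301.68
Week 6: opening $13,301.68; interest $589.00 → $13,890.68; payment $6,946.00; balance $6,944.68
Week 7: opening $6,944.68; interest $589.00 → $7,533.68; payment $7,533.68; balance $0.00

$7,533.68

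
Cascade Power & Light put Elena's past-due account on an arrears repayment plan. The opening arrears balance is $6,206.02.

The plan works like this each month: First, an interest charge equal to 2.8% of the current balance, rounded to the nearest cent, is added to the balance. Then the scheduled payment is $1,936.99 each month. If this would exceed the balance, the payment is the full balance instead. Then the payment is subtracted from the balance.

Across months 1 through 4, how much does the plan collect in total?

# | Opening | Interest | Payment | End bal
1 | $6,206.02 | $173.77 | $1,936.99 | $4,442.80
2 | $4,442.80 | $124.40 | $1,936.99 | $2,630.21
3 | $2,630.21 | $73.65 | $1,936.99 | $766.87
4 | $766.87 | $21.47 | $788.34 | $0.00
Total paid: $6,599.31

$6,599.31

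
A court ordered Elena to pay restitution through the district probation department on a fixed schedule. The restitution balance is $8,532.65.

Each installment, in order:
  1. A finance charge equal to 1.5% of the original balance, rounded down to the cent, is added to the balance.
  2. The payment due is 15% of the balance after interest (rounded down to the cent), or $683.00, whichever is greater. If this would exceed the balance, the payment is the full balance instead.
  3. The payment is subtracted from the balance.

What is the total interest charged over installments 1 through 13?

# | Opening | Interest | Payment | End bal
1 | $8,532.65 | $127.98 | $1,299.09 | $7,361.54
2 | $7,361.54 | $127.98 | $1,123.42 | $6,366.10
3 | $6,366.10 | $127.98 | $974.11 | $5,519.97
4 | $5,519.97 | $127.98 | $847.19 | $4,800.76
5 | $4,800.76 | $127.98 | $739.31 | $4,189.43
6 | $4,189.43 | $127.98 | $683.00 | $3,634.41
7 | $3,634.41 | $127.98 | $683.00 | $3,079.39
8 | $3,079.39 | $127.98 | $683.00 | $2,524.37
9 | $2,524.37 | $127.98 | $683.00 | $1,969.35
10 | $1,969.35 | $127.98 | $683.00 | $1,414.33
11 | $1,414.33 | $127.98 | $683.00 | $859.31
12 | $859.31 | $127.98 | $683.00 | $304.29
13 | $304.29 | $127.98 | $432.27 | $0.00
Total interest: $127.98 + $127.98 + $127.98 + $127.98 + $127.98 + $127.98 + $127.98 + $127.98 + $127.98 + $127.98 + $127.98 + $127.98 + $127.98 = $1,663.74

$1,663.74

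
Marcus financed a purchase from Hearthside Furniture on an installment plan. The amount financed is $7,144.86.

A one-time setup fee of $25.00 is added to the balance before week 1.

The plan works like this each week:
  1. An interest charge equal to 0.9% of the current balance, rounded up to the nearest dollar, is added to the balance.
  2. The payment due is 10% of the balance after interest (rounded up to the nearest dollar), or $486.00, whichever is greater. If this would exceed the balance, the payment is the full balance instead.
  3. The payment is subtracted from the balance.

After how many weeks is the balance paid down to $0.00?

Week 1: $7,169.86 +$65.00 interest = $7,234.86; pay $724.00 → $6,510.86
Week 2: $6,510.86 +$59.00 interest = $6,569.86; pay $657.00 → $5,912.86
Week 3: $5,912.86 +$54.00 interest = $5,966.86; pay $597.00 → $5,369.86
Week 4: $5,369.86 +$49.00 interest = $5,418.86; pay $542.00 → $4,876.86
Week 5: $4,876.86 +$44.00 interest = $4,920.86; pay $493.00 → $4,427.86
Week 6: $4,427.86 +$40.00 interest = $4,467.86; pay $486.00 → $3,981.86
Week 7: $3,981.86 +$36.00 interest = $4,017.86; pay $486.00 → $3,531.86
Week 8: $3,531.86 +$32.00 interest = $3,563.86; pay $486.00 → $3,077.86
Week 9: $3,077.86 +$28.00 interest = $3,105.86; pay $486.00 → $2,619.86
Week 10: $2,619.86 +$24.00 interest = $2,643.86; pay $486.00 → $2,157.86
Week 11: $2,157.86 +$20.00 interest = $2,177.86; pay $486.00 → $1,691.86
Week 12: $1,691.86 +$16.00 interest = $1,707.86; pay $486.00 → $1,221.86
Week 13: $1,221.86 +$11.00 interest = $1,232.86; pay $486.00 → $746.86
Week 14: $746.86 +$7.00 interest = $753.86; pay $486.00 → $267.86
Week 15: $267.86 +$3.00 interest = $270.86; pay $270.86 → $0.00
Balance reaches $0.00 in week 15.

15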